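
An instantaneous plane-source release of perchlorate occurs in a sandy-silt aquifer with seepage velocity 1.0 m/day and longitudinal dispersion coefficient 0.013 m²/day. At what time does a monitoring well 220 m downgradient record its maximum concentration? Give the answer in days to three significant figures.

For the 1D instantaneous-source solution, setting ∂C/∂t = 0 at fixed x gives v²t² + 2Dt − x² = 0, so t = (√(D² + v²x²) − D)/v².
√(D² + v²x²) = √(0.013² + 1.0² × 220²) = 220.0; v² = 1.
t = (220.0 − 0.013)/1 = 220 days (vs. the pure-advection estimate x/v = 220 d).

220 days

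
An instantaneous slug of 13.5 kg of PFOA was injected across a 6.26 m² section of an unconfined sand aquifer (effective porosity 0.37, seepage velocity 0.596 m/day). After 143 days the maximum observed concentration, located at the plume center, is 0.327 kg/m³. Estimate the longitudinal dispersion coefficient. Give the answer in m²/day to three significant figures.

At the plume center C_max = M/(n_e·A·√(4πDt)), so D = M²/(4πt·(n_e·A·C_max)²).
n_e·A·C_max = 0.37 × 6.26 × 0.327 = 0.7574 kg/m.
D = 13.5²/(4π × 143 × 0.7574²) = 0.177 m²/day.

0.177 m²/day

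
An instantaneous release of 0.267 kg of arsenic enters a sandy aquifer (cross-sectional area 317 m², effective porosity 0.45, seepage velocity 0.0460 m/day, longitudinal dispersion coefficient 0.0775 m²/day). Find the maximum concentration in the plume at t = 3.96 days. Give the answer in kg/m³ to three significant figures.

0.000953 kg/m³

The peak of an instantaneous 1D plume sits at x = vt; there the Gaussian factor is 1 and C_max = M/(n_e·A·√(4πDt)), where n_e·A is the pore area the mass is dissolved in.
√(4πDt) = √(4π × 0.0775 × 3.96) = 1.964 m, so C_max = 0.267/(0.45 × 317 × 1.964) = 0.000953 kg/m³.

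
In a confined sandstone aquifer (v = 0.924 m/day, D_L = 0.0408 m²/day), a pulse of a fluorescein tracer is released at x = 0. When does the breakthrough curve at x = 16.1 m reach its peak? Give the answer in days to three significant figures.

17.4 days

For the 1D instantaneous-source solution, setting ∂C/∂t = 0 at fixed x gives v²t² + 2Dt − x² = 0, so t = (√(D² + v²x²) − D)/v².
√(D² + v²x²) = √(0.0408² + 0.924² × 16.1²) = 14.88; v² = 0.853776.
t = (14.88 − 0.0408)/0.853776 = 17.4 days (vs. the pure-advection estimate x/v = 17.4 d).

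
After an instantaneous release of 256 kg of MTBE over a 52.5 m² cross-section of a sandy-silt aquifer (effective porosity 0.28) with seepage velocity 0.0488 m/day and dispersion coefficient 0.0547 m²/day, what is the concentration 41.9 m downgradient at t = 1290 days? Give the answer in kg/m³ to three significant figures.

For an instantaneous plane source, C(x,t) = M/(n_e·A·√(4πDt)) · exp(−(x−vt)²/(4Dt)), with n_e·A the pore (flow) area.
Plume center vt = 0.0488 × 1290 = 62.952 m, so the well at 41.9 m is 21.052 m upgradient of the peak.
√(4πDt) = 29.78 m, giving peak height M/(n_e·A·√(4πDt)) = 256/(0.28 × 52.5 × 29.78) = 0.5848 kg/m³.
(x−vt)²/(4Dt) = (-21.052)²/(4 × 0.0547 × 1290) = 1.570; exp(−1.570) = 0.2080.
C = 0.5848 × 0.2080 = 0.122 kg/m³.

0.122 kg/m³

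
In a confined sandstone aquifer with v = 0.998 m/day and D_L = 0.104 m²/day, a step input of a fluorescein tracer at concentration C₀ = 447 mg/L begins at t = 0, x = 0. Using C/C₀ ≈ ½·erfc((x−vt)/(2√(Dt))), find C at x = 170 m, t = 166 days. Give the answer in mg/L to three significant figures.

103 mg/L

For a continuous step input, C/C₀ ≈ ½·erfc((x−vt)/(2√(Dt))).
vt = 0.998 × 166 = 165.668 m and 2√(Dt) = 2√(0.104 × 166) = 8.310 m.
Argument (x−vt)/(2√(Dt)) = (170 − 165.668)/8.310 = 0.5213; ½·erfc(0.5213) = 0.2305.
C = 447 × 0.2305 = 103 mg/L.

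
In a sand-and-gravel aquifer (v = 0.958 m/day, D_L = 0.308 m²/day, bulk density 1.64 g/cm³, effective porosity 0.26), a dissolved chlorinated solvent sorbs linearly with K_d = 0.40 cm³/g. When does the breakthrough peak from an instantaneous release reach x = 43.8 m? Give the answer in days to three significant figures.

160 days

Retardation factor R = 1 + ρ_b·K_d/n = 1 + 1.64 × 0.40/0.26 = 3.523.
Sorption retards both mechanisms: v_R = v/R = 0.2719 m/day, D_R = D/R = 0.08743 m²/day.
Peak time from v_R²t² + 2D_R t − x² = 0: t = (√(D_R² + v_R²x²) − D_R)/v_R².
√(D_R² + v_R²x²) = √(0.08743² + 0.2719² × 43.8²) = 11.91; v_R² = 0.07393.
t = (11.91 − 0.08743)/0.07393 = 160 days.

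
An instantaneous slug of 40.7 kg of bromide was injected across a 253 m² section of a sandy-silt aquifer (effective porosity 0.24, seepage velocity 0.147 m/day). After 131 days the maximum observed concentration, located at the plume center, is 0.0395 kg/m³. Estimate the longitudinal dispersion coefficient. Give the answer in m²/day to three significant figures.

0.175 m²/day

At the plume center C_max = M/(n_e·A·√(4πDt)), so D = M²/(4πt·(n_e·A·C_max)²).
n_e·A·C_max = 0.24 × 253 × 0.0395 = 2.398 kg/m.
D = 40.7²/(4π × 131 × 2.398²) = 0.175 m²/day.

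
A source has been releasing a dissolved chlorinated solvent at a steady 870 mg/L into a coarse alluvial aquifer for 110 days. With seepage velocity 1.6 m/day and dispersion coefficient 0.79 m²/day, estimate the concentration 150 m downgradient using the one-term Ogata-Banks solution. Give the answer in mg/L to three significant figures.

For a continuous step input, C/C₀ ≈ ½·erfc((x−vt)/(2√(Dt))).
vt = 1.6 × 110 = 176 m and 2√(Dt) = 2√(0.79 × 110) = 18.64 m.
Argument (x−vt)/(2√(Dt)) = (150 − 176)/18.64 = -1.395; ½·erfc(-1.395) = 0.9757.
C = 870 × 0.9757 = 849 mg/L.

849 mg/L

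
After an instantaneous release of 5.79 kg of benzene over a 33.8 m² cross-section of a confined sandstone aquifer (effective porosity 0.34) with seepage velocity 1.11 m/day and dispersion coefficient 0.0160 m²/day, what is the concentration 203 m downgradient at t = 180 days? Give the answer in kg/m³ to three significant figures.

0.0344 kg/m³

For an instantaneous plane source, C(x,t) = M/(n_e·A·√(4πDt)) · exp(−(x−vt)²/(4Dt)), with n_e·A the pore (flow) area.
Plume center vt = 1.11 × 180 = 199.8 m, so the well at 203 m is 3.2 m downgradient of the peak.
√(4πDt) = 6.016 m, giving peak height M/(n_e·A·√(4πDt)) = 5.79/(0.34 × 33.8 × 6.016) = 0.08375 kg/m³.
(x−vt)²/(4Dt) = (3.2)²/(4 × 0.0160 × 180) = 0.8889; exp(−0.8889) = 0.4111.
C = 0.08375 × 0.4111 = 0.0344 kg/m³.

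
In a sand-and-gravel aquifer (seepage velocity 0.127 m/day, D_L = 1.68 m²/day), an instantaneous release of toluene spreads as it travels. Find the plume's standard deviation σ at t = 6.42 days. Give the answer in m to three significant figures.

4.64 m

Dispersive spreading gives a Gaussian with σ² = 2Dt; advection only shifts the center.
σ = √(2 × 1.68 × 6.42) = 4.64 m.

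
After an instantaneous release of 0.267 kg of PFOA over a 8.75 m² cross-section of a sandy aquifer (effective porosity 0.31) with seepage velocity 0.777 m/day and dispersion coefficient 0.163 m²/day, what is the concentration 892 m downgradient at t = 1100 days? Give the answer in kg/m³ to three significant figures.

0.000298 kg/m³

For an instantaneous plane source, C(x,t) = M/(n_e·A·√(4πDt)) · exp(−(x−vt)²/(4Dt)), with n_e·A the pore (flow) area.
Plume center vt = 0.777 × 1100 = 854.7 m, so the well at 892 m is 37.3 m downgradient of the peak.
√(4πDt) = 47.47 m, giving peak height M/(n_e·A·√(4πDt)) = 0.267/(0.31 × 8.75 × 47.47) = 0.002074 kg/m³.
(x−vt)²/(4Dt) = (37.3)²/(4 × 0.163 × 1100) = 1.940; exp(−1.940) = 0.1437.
C = 0.002074 × 0.1437 = 0.000298 kg/m³.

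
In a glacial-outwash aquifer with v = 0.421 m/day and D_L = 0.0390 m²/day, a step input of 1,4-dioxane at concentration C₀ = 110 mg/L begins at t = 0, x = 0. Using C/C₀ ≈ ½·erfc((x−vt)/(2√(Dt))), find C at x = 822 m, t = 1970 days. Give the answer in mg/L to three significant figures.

79.6 mg/L

For a continuous step input, C/C₀ ≈ ½·erfc((x−vt)/(2√(Dt))).
vt = 0.421 × 1970 = 829.37 m and 2√(Dt) = 2√(0.0390 × 1970) = 17.53 m.
Argument (x−vt)/(2√(Dt)) = (822 − 829.37)/17.53 = -0.4204; ½·erfc(-0.4204) = 0.7239.
C = 110 × 0.7239 = 79.6 mg/L.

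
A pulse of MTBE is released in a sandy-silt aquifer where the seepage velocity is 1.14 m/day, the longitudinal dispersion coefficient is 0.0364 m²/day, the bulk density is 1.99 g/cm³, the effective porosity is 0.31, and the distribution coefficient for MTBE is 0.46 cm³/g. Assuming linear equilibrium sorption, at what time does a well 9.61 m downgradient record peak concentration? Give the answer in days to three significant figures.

Retardation factor R = 1 + ρ_b·K_d/n = 1 + 1.99 × 0.46/0.31 = 3.953.
Sorption retards both mechanisms: v_R = v/R = 0.2884 m/day, D_R = D/R = 0.009208 m²/day.
Peak time from v_R²t² + 2D_R t − x² = 0: t = (√(D_R² + v_R²x²) − D_R)/v_R².
√(D_R² + v_R²x²) = √(0.009208² + 0.2884² × 9.61²) = 2.772; v_R² = 0.08317.
t = (2.772 − 0.009208)/0.08317 = 33.2 days.

33.2 days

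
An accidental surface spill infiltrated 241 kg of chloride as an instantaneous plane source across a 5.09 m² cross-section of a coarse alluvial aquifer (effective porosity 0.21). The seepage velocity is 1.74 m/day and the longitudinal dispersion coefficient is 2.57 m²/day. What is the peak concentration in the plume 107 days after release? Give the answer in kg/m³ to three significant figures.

The peak of an instantaneous 1D plume sits at x = vt; there the Gaussian factor is 1 and C_max = M/(n_e·A·√(4πDt)), where n_e·A is the pore area the mass is dissolved in.
√(4πDt) = √(4π × 2.57 × 107) = 58.78 m, so C_max = 241/(0.21 × 5.09 × 58.78) = 3.84 kg/m³.

3.84 kg/m³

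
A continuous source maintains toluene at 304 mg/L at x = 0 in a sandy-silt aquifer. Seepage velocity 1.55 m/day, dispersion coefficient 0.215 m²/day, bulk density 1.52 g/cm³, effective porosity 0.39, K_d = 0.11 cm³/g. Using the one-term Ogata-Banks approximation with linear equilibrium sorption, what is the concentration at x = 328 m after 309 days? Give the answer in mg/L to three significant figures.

Retardation factor R = 1 + ρ_b·K_d/n = 1 + 1.52 × 0.11/0.39 = 1.429.
Sorption retards both mechanisms: v_R = v/R = 1.085 m/day, D_R = D/R = 0.1505 m²/day.
v_R·t = 1.085 × 309 = 335.265 m; 2√(D_R t) = 13.64 m; argument = (328 − 335.265)/13.64 = -0.5326.
C = C₀ × ½·erfc(-0.5326) = 304 × 0.7743 = 235 mg/L.

235 mg/L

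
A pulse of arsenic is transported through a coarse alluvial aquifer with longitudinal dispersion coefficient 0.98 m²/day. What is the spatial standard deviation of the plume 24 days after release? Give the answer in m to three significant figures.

6.86 m

Dispersive spreading gives a Gaussian with σ² = 2Dt; advection only shifts the center.
σ = √(2 × 0.98 × 24) = 6.86 m.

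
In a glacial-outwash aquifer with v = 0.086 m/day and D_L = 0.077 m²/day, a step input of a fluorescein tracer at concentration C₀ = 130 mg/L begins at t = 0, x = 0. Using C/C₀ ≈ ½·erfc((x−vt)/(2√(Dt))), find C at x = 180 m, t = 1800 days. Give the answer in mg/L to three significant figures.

8.46 mg/L

For a continuous step input, C/C₀ ≈ ½·erfc((x−vt)/(2√(Dt))).
vt = 0.086 × 1800 = 154.8 m and 2√(Dt) = 2√(0.077 × 1800) = 23.55 m.
Argument (x−vt)/(2√(Dt)) = (180 − 154.8)/23.55 = 1.070; ½·erfc(1.070) = 0.06511.
C = 130 × 0.06511 = 8.46 mg/L.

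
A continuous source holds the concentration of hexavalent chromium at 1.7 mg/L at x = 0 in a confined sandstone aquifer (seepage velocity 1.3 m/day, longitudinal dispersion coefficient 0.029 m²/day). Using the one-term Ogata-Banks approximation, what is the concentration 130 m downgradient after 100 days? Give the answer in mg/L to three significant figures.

0.850 mg/L

For a continuous step input, C/C₀ ≈ ½·erfc((x−vt)/(2√(Dt))).
vt = 1.3 × 100 = 130 m and 2√(Dt) = 2√(0.029 × 100) = 3.406 m.
Argument (x−vt)/(2√(Dt)) = (130 − 130)/3.406 = 0; ½·erfc(0) = 0.5000.
C = 1.7 × 0.5000 = 0.850 mg/L.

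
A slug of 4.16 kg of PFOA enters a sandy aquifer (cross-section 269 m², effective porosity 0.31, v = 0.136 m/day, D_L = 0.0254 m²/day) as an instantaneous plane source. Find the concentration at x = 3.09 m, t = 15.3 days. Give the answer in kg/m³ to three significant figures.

0.0117 kg/m³

For an instantaneous plane source, C(x,t) = M/(n_e·A·√(4πDt)) · exp(−(x−vt)²/(4Dt)), with n_e·A the pore (flow) area.
Plume center vt = 0.136 × 15.3 = 2.0808 m, so the well at 3.09 m is 1.0092 m downgradient of the peak.
√(4πDt) = 2.210 m, giving peak height M/(n_e·A·√(4πDt)) = 4.16/(0.31 × 269 × 2.210) = 0.02257 kg/m³.
(x−vt)²/(4Dt) = (1.0092)²/(4 × 0.0254 × 15.3) = 0.6552; exp(−0.6552) = 0.5193.
C = 0.02257 × 0.5193 = 0.0117 kg/m³.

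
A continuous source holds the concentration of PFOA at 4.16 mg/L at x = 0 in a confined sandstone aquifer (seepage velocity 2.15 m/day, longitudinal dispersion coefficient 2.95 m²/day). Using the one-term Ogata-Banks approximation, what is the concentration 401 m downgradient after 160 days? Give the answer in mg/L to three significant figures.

0.132 mg/L

For a continuous step input, C/C₀ ≈ ½·erfc((x−vt)/(2√(Dt))).
vt = 2.15 × 160 = 344 m and 2√(Dt) = 2√(2.95 × 160) = 43.45 m.
Argument (x−vt)/(2√(Dt)) = (401 − 344)/43.45 = 1.312; ½·erfc(1.312) = 0.03177.
C = 4.16 × 0.03177 = 0.132 mg/L.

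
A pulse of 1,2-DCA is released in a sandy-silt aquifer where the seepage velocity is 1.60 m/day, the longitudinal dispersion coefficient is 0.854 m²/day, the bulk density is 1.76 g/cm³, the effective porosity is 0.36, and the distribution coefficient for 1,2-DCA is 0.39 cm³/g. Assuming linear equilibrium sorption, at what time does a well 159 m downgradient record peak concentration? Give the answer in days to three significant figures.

Retardation factor R = 1 + ρ_b·K_d/n = 1 + 1.76 × 0.39/0.36 = 2.907.
Sorption retards both mechanisms: v_R = v/R = 0.5504 m/day, D_R = D/R = 0.2938 m²/day.
Peak time from v_R²t² + 2D_R t − x² = 0: t = (√(D_R² + v_R²x²) − D_R)/v_R².
√(D_R² + v_R²x²) = √(0.2938² + 0.5504² × 159²) = 87.51; v_R² = 0.3029.
t = (87.51 − 0.2938)/0.3029 = 288 days.

288 days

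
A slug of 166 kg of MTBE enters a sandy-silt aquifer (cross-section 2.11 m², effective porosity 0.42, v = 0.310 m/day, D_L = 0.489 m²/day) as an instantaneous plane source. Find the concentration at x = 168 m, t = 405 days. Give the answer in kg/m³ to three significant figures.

For an instantaneous plane source, C(x,t) = M/(n_e·A·√(4πDt)) · exp(−(x−vt)²/(4Dt)), with n_e·A the pore (flow) area.
Plume center vt = 0.310 × 405 = 125.55 m, so the well at 168 m is 42.45 m downgradient of the peak.
√(4πDt) = 49.89 m, giving peak height M/(n_e·A·√(4πDt)) = 166/(0.42 × 2.11 × 49.89) = 3.755 kg/m³.
(x−vt)²/(4Dt) = (42.45)²/(4 × 0.489 × 405) = 2.275; exp(−2.275) = 0.1028.
C = 3.755 × 0.1028 = 0.386 kg/m³.

0.386 kg/m³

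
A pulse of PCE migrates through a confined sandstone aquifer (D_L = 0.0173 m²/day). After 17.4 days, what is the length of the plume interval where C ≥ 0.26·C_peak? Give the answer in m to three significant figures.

2.55 m

The plume is Gaussian with σ = √(2Dt) = √(2 × 0.0173 × 17.4) = 0.7759 m.
C/C_peak = exp(−Δx²/(2σ²)) = 0.26 ⇒ Δx = σ·√(−2 ln 0.26) = 0.7759 × 1.641 = 1.273 m.
Width = 2Δx = 2.55 m.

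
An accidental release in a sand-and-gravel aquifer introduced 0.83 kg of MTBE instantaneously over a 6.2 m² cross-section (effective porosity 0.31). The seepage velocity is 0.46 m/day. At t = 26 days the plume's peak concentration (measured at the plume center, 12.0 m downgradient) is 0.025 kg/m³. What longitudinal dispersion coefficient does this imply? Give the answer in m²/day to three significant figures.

0.913 m²/day

At the plume center C_max = M/(n_e·A·√(4πDt)), so D = M²/(4πt·(n_e·A·C_max)²).
n_e·A·C_max = 0.31 × 6.2 × 0.025 = 0.04805 kg/m.
D = 0.83²/(4π × 26 × 0.04805²) = 0.913 m²/day.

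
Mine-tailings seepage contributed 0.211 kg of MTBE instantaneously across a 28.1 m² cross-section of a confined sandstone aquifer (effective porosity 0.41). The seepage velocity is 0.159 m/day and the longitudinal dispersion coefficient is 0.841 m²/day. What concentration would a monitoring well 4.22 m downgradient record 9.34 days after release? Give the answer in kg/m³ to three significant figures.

0.00145 kg/m³

For an instantaneous plane source, C(x,t) = M/(n_e·A·√(4πDt)) · exp(−(x−vt)²/(4Dt)), with n_e·A the pore (flow) area.
Plume center vt = 0.159 × 9.34 = 1.48506 m, so the well at 4.22 m is 2.73494 m downgradient of the peak.
√(4πDt) = 9.935 m, giving peak height M/(n_e·A·√(4πDt)) = 0.211/(0.41 × 28.1 × 9.935) = 0.001843 kg/m³.
(x−vt)²/(4Dt) = (2.73494)²/(4 × 0.841 × 9.34) = 0.2381; exp(−0.2381) = 0.7881.
C = 0.001843 × 0.7881 = 0.00145 kg/m³.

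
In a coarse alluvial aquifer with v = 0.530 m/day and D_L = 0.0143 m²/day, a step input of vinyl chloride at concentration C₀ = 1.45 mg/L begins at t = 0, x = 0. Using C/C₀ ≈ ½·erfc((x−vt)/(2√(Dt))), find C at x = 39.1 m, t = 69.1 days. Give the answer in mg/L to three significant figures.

For a continuous step input, C/C₀ ≈ ½·erfc((x−vt)/(2√(Dt))).
vt = 0.530 × 69.1 = 36.623 m and 2√(Dt) = 2√(0.0143 × 69.1) = 1.988 m.
Argument (x−vt)/(2√(Dt)) = (39.1 − 36.623)/1.988 = 1.246; ½·erfc(1.246) = 0.03903.
C = 1.45 × 0.03903 = 0.0566 mg/L.

0.0566 mg/L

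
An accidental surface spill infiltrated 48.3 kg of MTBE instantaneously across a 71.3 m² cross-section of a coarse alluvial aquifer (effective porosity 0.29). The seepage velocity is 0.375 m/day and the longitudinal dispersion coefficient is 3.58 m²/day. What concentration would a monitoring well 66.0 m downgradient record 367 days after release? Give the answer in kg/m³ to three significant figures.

0.00685 kg/m³

For an instantaneous plane source, C(x,t) = M/(n_e·A·√(4πDt)) · exp(−(x−vt)²/(4Dt)), with n_e·A the pore (flow) area.
Plume center vt = 0.375 × 367 = 137.625 m, so the well at 66.0 m is 71.625 m upgradient of the peak.
√(4πDt) = 128.5 m, giving peak height M/(n_e·A·√(4πDt)) = 48.3/(0.29 × 71.3 × 128.5) = 0.01818 kg/m³.
(x−vt)²/(4Dt) = (-71.625)²/(4 × 3.58 × 367) = 0.9762; exp(−0.9762) = 0.3767.
C = 0.01818 × 0.3767 = 0.00685 kg/m³.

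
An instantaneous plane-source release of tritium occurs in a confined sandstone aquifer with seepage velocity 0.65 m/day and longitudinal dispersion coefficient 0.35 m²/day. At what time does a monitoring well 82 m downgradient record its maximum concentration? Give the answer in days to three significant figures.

125 days

For the 1D instantaneous-source solution, setting ∂C/∂t = 0 at fixed x gives v²t² + 2Dt − x² = 0, so t = (√(D² + v²x²) − D)/v².
√(D² + v²x²) = √(0.35² + 0.65² × 82²) = 53.30; v² = 0.4225.
t = (53.30 − 0.35)/0.4225 = 125 days (vs. the pure-advection estimate x/v = 126 d).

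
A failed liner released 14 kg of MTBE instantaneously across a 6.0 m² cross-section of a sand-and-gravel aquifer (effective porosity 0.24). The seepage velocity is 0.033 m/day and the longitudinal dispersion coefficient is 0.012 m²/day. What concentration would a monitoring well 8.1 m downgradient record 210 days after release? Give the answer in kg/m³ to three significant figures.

For an instantaneous plane source, C(x,t) = M/(n_e·A·√(4πDt)) · exp(−(x−vt)²/(4Dt)), with n_e·A the pore (flow) area.
Plume center vt = 0.033 × 210 = 6.93 m, so the well at 8.1 m is 1.17 m downgradient of the peak.
√(4πDt) = 5.627 m, giving peak height M/(n_e·A·√(4πDt)) = 14/(0.24 × 6.0 × 5.627) = 1.728 kg/m³.
(x−vt)²/(4Dt) = (1.17)²/(4 × 0.012 × 210) = 0.1358; exp(−0.1358) = 0.8730.
C = 1.728 × 0.8730 = 1.51 kg/m³.

1.51 kg/m³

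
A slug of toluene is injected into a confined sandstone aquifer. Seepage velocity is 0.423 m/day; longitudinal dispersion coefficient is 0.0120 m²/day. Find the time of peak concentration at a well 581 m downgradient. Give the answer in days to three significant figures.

1370 days

For the 1D instantaneous-source solution, setting ∂C/∂t = 0 at fixed x gives v²t² + 2Dt − x² = 0, so t = (√(D² + v²x²) − D)/v².
√(D² + v²x²) = √(0.0120² + 0.423² × 581²) = 245.8; v² = 0.178929.
t = (245.8 − 0.0120)/0.178929 = 1370 days (vs. the pure-advection estimate x/v = 1370 d).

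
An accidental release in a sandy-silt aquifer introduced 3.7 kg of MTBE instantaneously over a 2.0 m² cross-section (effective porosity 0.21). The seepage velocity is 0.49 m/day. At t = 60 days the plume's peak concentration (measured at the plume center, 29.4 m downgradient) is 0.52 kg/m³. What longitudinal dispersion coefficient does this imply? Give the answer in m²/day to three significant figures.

0.381 m²/day

At the plume center C_max = M/(n_e·A·√(4πDt)), so D = M²/(4πt·(n_e·A·C_max)²).
n_e·A·C_max = 0.21 × 2.0 × 0.52 = 0.2184 kg/m.
D = 3.7²/(4π × 60 × 0.2184²) = 0.381 m²/day.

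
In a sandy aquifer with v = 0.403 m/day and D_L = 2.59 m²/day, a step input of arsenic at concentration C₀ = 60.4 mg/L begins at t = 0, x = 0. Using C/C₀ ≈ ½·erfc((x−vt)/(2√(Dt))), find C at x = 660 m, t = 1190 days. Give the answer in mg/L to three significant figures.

0.651 mg/L

For a continuous step input, C/C₀ ≈ ½·erfc((x−vt)/(2√(Dt))).
vt = 0.403 × 1190 = 479.57 m and 2√(Dt) = 2√(2.59 × 1190) = 111.0 m.
Argument (x−vt)/(2√(Dt)) = (660 − 479.57)/111.0 = 1.625; ½·erfc(1.625) = 0.01078.
C = 60.4 × 0.01078 = 0.651 mg/L.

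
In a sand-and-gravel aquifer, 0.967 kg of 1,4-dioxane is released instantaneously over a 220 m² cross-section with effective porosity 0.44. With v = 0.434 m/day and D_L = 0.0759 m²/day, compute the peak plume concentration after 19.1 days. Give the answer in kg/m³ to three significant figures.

0.00234 kg/m³

The peak of an instantaneous 1D plume sits at x = vt; there the Gaussian factor is 1 and C_max = M/(n_e·A·√(4πDt)), where n_e·A is the pore area the mass is dissolved in.
√(4πDt) = √(4π × 0.0759 × 19.1) = 4.268 m, so C_max = 0.967/(0.44 × 220 × 4.268) = 0.00234 kg/m³.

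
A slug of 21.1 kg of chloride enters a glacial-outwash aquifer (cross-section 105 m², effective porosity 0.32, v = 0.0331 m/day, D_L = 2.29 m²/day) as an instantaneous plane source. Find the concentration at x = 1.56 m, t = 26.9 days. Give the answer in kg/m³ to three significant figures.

For an instantaneous plane source, C(x,t) = M/(n_e·A·√(4πDt)) · exp(−(x−vt)²/(4Dt)), with n_e·A the pore (flow) area.
Plume center vt = 0.0331 × 26.9 = 0.89039 m, so the well at 1.56 m is 0.66961 m downgradient of the peak.
√(4πDt) = 27.82 m, giving peak height M/(n_e·A·√(4πDt)) = 21.1/(0.32 × 105 × 27.82) = 0.02257 kg/m³.
(x−vt)²/(4Dt) = (0.66961)²/(4 × 2.29 × 26.9) = 0.001820; exp(−0.001820) = 0.9982.
C = 0.02257 × 0.9982 = 0.0225 kg/m³.

0.0225 kg/m³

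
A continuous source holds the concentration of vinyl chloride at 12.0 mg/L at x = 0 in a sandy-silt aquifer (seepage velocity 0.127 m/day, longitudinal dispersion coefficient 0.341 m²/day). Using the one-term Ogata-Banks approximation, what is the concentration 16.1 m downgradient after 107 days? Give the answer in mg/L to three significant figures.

For a continuous step input, C/C₀ ≈ ½·erfc((x−vt)/(2√(Dt))).
vt = 0.127 × 107 = 13.589 m and 2√(Dt) = 2√(0.341 × 107) = 12.08 m.
Argument (x−vt)/(2√(Dt)) = (16.1 − 13.589)/12.08 = 0.2079; ½·erfc(0.2079) = 0.3844.
C = 12.0 × 0.3844 = 4.61 mg/L.

4.61 mg/L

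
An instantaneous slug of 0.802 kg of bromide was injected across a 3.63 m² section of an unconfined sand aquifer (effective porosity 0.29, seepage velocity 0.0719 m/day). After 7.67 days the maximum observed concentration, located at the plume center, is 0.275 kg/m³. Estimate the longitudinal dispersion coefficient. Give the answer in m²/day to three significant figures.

0.0796 m²/day

At the plume center C_max = M/(n_e·A·√(4πDt)), so D = M²/(4πt·(n_e·A·C_max)²).
n_e·A·C_max = 0.29 × 3.63 × 0.275 = 0.2895 kg/m.
D = 0.802²/(4π × 7.67 × 0.2895²) = 0.0796 m²/day.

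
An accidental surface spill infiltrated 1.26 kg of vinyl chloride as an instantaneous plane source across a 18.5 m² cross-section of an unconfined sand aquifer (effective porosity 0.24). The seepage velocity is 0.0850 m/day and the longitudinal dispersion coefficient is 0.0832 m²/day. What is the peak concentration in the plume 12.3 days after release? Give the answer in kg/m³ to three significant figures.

0.0791 kg/m³

The peak of an instantaneous 1D plume sits at x = vt; there the Gaussian factor is 1 and C_max = M/(n_e·A·√(4πDt)), where n_e·A is the pore area the mass is dissolved in.
√(4πDt) = √(4π × 0.0832 × 12.3) = 3.586 m, so C_max = 1.26/(0.24 × 18.5 × 3.586) = 0.0791 kg/m³.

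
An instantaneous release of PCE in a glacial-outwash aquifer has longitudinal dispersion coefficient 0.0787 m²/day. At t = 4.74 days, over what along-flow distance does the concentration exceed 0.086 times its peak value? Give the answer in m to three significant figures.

The plume is Gaussian with σ = √(2Dt) = √(2 × 0.0787 × 4.74) = 0.8638 m.
C/C_peak = exp(−Δx²/(2σ²)) = 0.086 ⇒ Δx = σ·√(−2 ln 0.086) = 0.8638 × 2.215 = 1.913 m.
Width = 2Δx = 3.83 m.

3.83 m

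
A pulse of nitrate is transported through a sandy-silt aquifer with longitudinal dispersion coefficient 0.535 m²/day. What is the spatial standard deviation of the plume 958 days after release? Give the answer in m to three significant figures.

32.0 m

Dispersive spreading gives a Gaussian with σ² = 2Dt; advection only shifts the center.
σ = √(2 × 0.535 × 958) = 32.0 m.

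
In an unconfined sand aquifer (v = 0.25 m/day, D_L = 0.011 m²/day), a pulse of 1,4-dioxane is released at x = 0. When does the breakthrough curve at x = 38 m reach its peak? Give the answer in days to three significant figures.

For the 1D instantaneous-source solution, setting ∂C/∂t = 0 at fixed x gives v²t² + 2Dt − x² = 0, so t = (√(D² + v²x²) − D)/v².
√(D² + v²x²) = √(0.011² + 0.25² × 38²) = 9.500; v² = 0.0625.
t = (9.500 − 0.011)/0.0625 = 152 days (vs. the pure-advection estimate x/v = 152 d).

152 days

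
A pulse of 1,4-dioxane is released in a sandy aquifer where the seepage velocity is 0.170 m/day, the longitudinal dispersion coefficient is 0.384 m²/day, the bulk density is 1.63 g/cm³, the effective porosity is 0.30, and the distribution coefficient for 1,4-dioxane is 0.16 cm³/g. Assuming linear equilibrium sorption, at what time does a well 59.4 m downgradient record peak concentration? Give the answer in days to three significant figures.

Retardation factor R = 1 + ρ_b·K_d/n = 1 + 1.63 × 0.16/0.30 = 1.869.
Sorption retards both mechanisms: v_R = v/R = 0.09096 m/day, D_R = D/R = 0.2055 m²/day.
Peak time from v_R²t² + 2D_R t − x² = 0: t = (√(D_R² + v_R²x²) − D_R)/v_R².
√(D_R² + v_R²x²) = √(0.2055² + 0.09096² × 59.4²) = 5.407; v_R² = 0.008274.
t = (5.407 − 0.2055)/0.008274 = 629 days.

629 days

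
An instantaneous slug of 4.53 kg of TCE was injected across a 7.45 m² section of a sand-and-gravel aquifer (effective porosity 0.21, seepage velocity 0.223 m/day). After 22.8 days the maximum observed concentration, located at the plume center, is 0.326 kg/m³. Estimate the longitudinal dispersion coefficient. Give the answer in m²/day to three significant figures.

At the plume center C_max = M/(n_e·A·√(4πDt)), so D = M²/(4πt·(n_e·A·C_max)²).
n_e·A·C_max = 0.21 × 7.45 × 0.326 = 0.5100 kg/m.
D = 4.53²/(4π × 22.8 × 0.5100²) = 0.275 m²/day.

0.275 m²/day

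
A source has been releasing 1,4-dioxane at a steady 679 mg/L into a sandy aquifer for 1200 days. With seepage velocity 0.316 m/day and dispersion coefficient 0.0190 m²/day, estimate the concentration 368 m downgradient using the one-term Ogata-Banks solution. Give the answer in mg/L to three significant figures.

For a continuous step input, C/C₀ ≈ ½·erfc((x−vt)/(2√(Dt))).
vt = 0.316 × 1200 = 379.2 m and 2√(Dt) = 2√(0.0190 × 1200) = 9.550 m.
Argument (x−vt)/(2√(Dt)) = (368 − 379.2)/9.550 = -1.173; ½·erfc(-1.173) = 0.9514.
C = 679 × 0.9514 = 646 mg/L.

646 mg/L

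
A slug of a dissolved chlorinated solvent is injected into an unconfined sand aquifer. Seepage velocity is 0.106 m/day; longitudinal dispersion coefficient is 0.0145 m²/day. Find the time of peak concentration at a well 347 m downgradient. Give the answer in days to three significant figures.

3270 days

For the 1D instantaneous-source solution, setting ∂C/∂t = 0 at fixed x gives v²t² + 2Dt − x² = 0, so t = (√(D² + v²x²) − D)/v².
√(D² + v²x²) = √(0.0145² + 0.106² × 347²) = 36.78; v² = 0.011236.
t = (36.78 − 0.0145)/0.011236 = 3270 days (vs. the pure-advection estimate x/v = 3270 d).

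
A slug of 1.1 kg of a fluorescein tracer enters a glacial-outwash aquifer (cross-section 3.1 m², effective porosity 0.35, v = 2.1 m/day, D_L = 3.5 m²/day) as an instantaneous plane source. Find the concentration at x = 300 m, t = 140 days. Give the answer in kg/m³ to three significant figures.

0.0127 kg/m³

For an instantaneous plane source, C(x,t) = M/(n_e·A·√(4πDt)) · exp(−(x−vt)²/(4Dt)), with n_e·A the pore (flow) area.
Plume center vt = 2.1 × 140 = 294 m, so the well at 300 m is 6 m downgradient of the peak.
√(4πDt) = 78.47 m, giving peak height M/(n_e·A·√(4πDt)) = 1.1/(0.35 × 3.1 × 78.47) = 0.01292 kg/m³.
(x−vt)²/(4Dt) = (6)²/(4 × 3.5 × 140) = 0.01837; exp(−0.01837) = 0.9818.
C = 0.01292 × 0.9818 = 0.0127 kg/m³.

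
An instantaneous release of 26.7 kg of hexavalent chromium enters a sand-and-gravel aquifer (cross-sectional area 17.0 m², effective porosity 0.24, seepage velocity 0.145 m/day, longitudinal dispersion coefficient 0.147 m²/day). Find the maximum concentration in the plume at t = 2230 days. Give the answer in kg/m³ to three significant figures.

0.102 kg/m³

The peak of an instantaneous 1D plume sits at x = vt; there the Gaussian factor is 1 and C_max = M/(n_e·A·√(4πDt)), where n_e·A is the pore area the mass is dissolved in.
√(4πDt) = √(4π × 0.147 × 2230) = 64.18 m, so C_max = 26.7/(0.24 × 17.0 × 64.18) = 0.102 kg/m³.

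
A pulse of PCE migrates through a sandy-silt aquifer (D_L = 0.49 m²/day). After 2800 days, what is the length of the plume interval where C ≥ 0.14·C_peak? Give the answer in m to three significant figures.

208 m

The plume is Gaussian with σ = √(2Dt) = √(2 × 0.49 × 2800) = 52.38 m.
C/C_peak = exp(−Δx²/(2σ²)) = 0.14 ⇒ Δx = σ·√(−2 ln 0.14) = 52.38 × 1.983 = 103.9 m.
Width = 2Δx = 208 m.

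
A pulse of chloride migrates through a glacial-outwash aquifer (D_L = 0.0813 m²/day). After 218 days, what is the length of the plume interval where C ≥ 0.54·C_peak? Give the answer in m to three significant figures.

The plume is Gaussian with σ = √(2Dt) = √(2 × 0.0813 × 218) = 5.954 m.
C/C_peak = exp(−Δx²/(2σ²)) = 0.54 ⇒ Δx = σ·√(−2 ln 0.54) = 5.954 × 1.110 = 6.609 m.
Width = 2Δx = 13.2 m.

13.2 m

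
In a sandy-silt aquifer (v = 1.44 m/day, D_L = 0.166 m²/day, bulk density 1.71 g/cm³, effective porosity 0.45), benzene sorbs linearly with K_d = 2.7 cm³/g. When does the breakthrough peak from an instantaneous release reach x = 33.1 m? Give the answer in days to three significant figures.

Retardation factor R = 1 + ρ_b·K_d/n = 1 + 1.71 × 2.7/0.45 = 11.26.
Sorption retards both mechanisms: v_R = v/R = 0.1279 m/day, D_R = D/R = 0.01474 m²/day.
Peak time from v_R²t² + 2D_R t − x² = 0: t = (√(D_R² + v_R²x²) − D_R)/v_R².
√(D_R² + v_R²x²) = √(0.01474² + 0.1279² × 33.1²) = 4.234; v_R² = 0.01636.
t = (4.234 − 0.01474)/0.01636 = 258 days.

258 days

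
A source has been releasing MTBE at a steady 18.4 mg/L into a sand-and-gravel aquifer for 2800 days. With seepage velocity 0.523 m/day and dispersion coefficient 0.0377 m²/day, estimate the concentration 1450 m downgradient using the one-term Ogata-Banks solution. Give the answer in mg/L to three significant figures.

For a continuous step input, C/C₀ ≈ ½·erfc((x−vt)/(2√(Dt))).
vt = 0.523 × 2800 = 1464.4 m and 2√(Dt) = 2√(0.0377 × 2800) = 20.55 m.
Argument (x−vt)/(2√(Dt)) = (1450 − 1464.4)/20.55 = -0.7007; ½·erfc(-0.7007) = 0.8391.
C = 18.4 × 0.8391 = 15.4 mg/L.

15.4 mg/L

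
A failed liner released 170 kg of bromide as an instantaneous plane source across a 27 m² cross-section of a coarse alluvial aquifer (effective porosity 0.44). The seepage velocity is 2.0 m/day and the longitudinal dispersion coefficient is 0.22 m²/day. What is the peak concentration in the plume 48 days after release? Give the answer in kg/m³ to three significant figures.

1.24 kg/m³

The peak of an instantaneous 1D plume sits at x = vt; there the Gaussian factor is 1 and C_max = M/(n_e·A·√(4πDt)), where n_e·A is the pore area the mass is dissolved in.
√(4πDt) = √(4π × 0.22 × 48) = 11.52 m, so C_max = 170/(0.44 × 27 × 11.52) = 1.24 kg/m³.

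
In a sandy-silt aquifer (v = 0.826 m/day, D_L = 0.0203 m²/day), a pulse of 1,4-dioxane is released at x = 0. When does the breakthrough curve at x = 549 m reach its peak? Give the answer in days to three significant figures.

For the 1D instantaneous-source solution, setting ∂C/∂t = 0 at fixed x gives v²t² + 2Dt − x² = 0, so t = (√(D² + v²x²) − D)/v².
√(D² + v²x²) = √(0.0203² + 0.826² × 549²) = 453.5; v² = 0.682276.
t = (453.5 − 0.0203)/0.682276 = 665 days (vs. the pure-advection estimate x/v = 665 d).

665 days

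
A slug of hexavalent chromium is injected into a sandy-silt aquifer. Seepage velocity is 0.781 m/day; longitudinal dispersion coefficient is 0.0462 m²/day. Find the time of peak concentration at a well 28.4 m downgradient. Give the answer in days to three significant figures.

For the 1D instantaneous-source solution, setting ∂C/∂t = 0 at fixed x gives v²t² + 2Dt − x² = 0, so t = (√(D² + v²x²) − D)/v².
√(D² + v²x²) = √(0.0462² + 0.781² × 28.4²) = 22.18; v² = 0.609961.
t = (22.18 − 0.0462)/0.609961 = 36.3 days (vs. the pure-advection estimate x/v = 36.4 d).

36.3 days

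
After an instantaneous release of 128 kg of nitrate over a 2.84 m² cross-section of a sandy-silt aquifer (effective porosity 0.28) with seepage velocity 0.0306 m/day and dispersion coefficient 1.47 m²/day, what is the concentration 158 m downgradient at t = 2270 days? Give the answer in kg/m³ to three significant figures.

0.437 kg/m³

For an instantaneous plane source, C(x,t) = M/(n_e·A·√(4πDt)) · exp(−(x−vt)²/(4Dt)), with n_e·A the pore (flow) area.
Plume center vt = 0.0306 × 2270 = 69.462 m, so the well at 158 m is 88.538 m downgradient of the peak.
√(4πDt) = 204.8 m, giving peak height M/(n_e·A·√(4πDt)) = 128/(0.28 × 2.84 × 204.8) = 0.7860 kg/m³.
(x−vt)²/(4Dt) = (88.538)²/(4 × 1.47 × 2270) = 0.5873; exp(−0.5873) = 0.5558.
C = 0.7860 × 0.5558 = 0.437 kg/m³.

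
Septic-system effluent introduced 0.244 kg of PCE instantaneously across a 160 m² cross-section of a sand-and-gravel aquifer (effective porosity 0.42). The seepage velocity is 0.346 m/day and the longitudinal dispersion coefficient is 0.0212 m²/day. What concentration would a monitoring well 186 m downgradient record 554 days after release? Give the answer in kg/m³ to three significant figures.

For an instantaneous plane source, C(x,t) = M/(n_e·A·√(4πDt)) · exp(−(x−vt)²/(4Dt)), with n_e·A the pore (flow) area.
Plume center vt = 0.346 × 554 = 191.684 m, so the well at 186 m is 5.684 m upgradient of the peak.
√(4πDt) = 12.15 m, giving peak height M/(n_e·A·√(4πDt)) = 0.244/(0.42 × 160 × 12.15) = 0.0002988 kg/m³.
(x−vt)²/(4Dt) = (-5.684)²/(4 × 0.0212 × 554) = 0.6877; exp(−0.6877) = 0.5027.
C = 0.0002988 × 0.5027 = 0.000150 kg/m³.

0.000150 kg/m³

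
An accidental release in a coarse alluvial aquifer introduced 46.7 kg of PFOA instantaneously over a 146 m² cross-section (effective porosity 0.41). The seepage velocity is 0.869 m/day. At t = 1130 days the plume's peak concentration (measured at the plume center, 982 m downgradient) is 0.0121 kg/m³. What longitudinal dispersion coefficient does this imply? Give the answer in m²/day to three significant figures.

0.293 m²/day

At the plume center C_max = M/(n_e·A·√(4πDt)), so D = M²/(4πt·(n_e·A·C_max)²).
n_e·A·C_max = 0.41 × 146 × 0.0121 = 0.7243 kg/m.
D = 46.7²/(4π × 1130 × 0.7243²) = 0.293 m²/day.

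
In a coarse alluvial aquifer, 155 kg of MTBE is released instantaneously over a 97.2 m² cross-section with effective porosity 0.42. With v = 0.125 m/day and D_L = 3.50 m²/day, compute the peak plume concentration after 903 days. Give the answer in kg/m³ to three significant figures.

0.0191 kg/m³

The peak of an instantaneous 1D plume sits at x = vt; there the Gaussian factor is 1 and C_max = M/(n_e·A·√(4πDt)), where n_e·A is the pore area the mass is dissolved in.
√(4πDt) = √(4π × 3.50 × 903) = 199.3 m, so C_max = 155/(0.42 × 97.2 × 199.3) = 0.0191 kg/m³.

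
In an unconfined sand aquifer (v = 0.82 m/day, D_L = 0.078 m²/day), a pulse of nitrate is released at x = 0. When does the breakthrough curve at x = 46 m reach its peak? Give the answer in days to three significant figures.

For the 1D instantaneous-source solution, setting ∂C/∂t = 0 at fixed x gives v²t² + 2Dt − x² = 0, so t = (√(D² + v²x²) − D)/v².
√(D² + v²x²) = √(0.078² + 0.82² × 46²) = 37.72; v² = 0.6724.
t = (37.72 − 0.078)/0.6724 = 56.0 days (vs. the pure-advection estimate x/v = 56.1 d).

56.0 days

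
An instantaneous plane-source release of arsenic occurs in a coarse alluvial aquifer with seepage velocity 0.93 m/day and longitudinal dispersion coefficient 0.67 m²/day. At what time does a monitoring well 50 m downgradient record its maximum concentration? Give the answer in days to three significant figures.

53.0 days

For the 1D instantaneous-source solution, setting ∂C/∂t = 0 at fixed x gives v²t² + 2Dt − x² = 0, so t = (√(D² + v²x²) − D)/v².
√(D² + v²x²) = √(0.67² + 0.93² × 50²) = 46.50; v² = 0.8649.
t = (46.50 − 0.67)/0.8649 = 53.0 days (vs. the pure-advection estimate x/v = 53.8 d).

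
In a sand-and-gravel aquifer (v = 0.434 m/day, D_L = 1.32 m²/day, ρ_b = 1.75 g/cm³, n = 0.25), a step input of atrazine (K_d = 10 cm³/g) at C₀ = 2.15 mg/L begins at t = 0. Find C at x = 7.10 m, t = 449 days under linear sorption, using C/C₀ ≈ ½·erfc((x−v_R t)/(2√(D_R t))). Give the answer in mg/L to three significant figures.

Retardation factor R = 1 + ρ_b·K_d/n = 1 + 1.75 × 10/0.25 = 71.00.
Sorption retards both mechanisms: v_R = v/R = 0.006113 m/day, D_R = D/R = 0.01859 m²/day.
v_R·t = 0.006113 × 449 = 2.744737 m; 2√(D_R t) = 5.778 m; argument = (7.10 − 2.744737)/5.778 = 0.7538.
C = C₀ × ½·erfc(0.7538) = 2.15 × 0.1432 = 0.308 mg/L.

0.308 mg/L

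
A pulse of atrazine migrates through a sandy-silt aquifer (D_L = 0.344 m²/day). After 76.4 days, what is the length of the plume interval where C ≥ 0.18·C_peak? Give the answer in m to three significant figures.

26.9 m

The plume is Gaussian with σ = √(2Dt) = √(2 × 0.344 × 76.4) = 7.250 m.
C/C_peak = exp(−Δx²/(2σ²)) = 0.18 ⇒ Δx = σ·√(−2 ln 0.18) = 7.250 × 1.852 = 13.43 m.
Width = 2Δx = 26.9 m.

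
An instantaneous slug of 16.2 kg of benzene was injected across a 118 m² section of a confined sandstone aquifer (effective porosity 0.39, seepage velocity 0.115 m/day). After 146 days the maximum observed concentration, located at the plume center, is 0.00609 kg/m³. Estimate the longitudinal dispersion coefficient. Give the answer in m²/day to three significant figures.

At the plume center C_max = M/(n_e·A·√(4πDt)), so D = M²/(4πt·(n_e·A·C_max)²).
n_e·A·C_max = 0.39 × 118 × 0.00609 = 0.2803 kg/m.
D = 16.2²/(4π × 146 × 0.2803²) = 1.82 m²/day.

1.82 m²/day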